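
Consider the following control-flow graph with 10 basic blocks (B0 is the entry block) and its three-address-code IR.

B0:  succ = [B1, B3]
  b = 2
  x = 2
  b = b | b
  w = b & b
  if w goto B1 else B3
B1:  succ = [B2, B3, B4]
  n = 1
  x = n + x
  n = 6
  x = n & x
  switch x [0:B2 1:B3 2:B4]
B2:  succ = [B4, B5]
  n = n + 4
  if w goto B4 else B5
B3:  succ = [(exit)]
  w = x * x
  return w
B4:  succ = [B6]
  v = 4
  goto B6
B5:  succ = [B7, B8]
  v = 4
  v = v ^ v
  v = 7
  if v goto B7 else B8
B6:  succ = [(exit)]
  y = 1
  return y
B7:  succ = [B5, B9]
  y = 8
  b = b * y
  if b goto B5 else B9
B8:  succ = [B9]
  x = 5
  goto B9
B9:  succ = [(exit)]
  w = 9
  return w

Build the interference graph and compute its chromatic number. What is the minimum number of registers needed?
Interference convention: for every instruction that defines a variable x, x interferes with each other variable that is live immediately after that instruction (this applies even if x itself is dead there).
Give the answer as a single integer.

Answer: 4

Analysis:
Per-block:
  B0: def={b,w,x} ue=∅
  B1: def={n,x} ue={x}
  B2: def={n} ue={n,w}
  B3: def={w} ue={x}
  B4: def={v} ue=∅
  B5: def={v} ue=∅
  B6: def={y} ue=∅
  B7: def={b,y} ue={b}
  B8: def={x} ue=∅
  B9: def={w} ue=∅

Live sets:
  B0: in=∅ out={b,w,x}
  B1: in={b,w,x} out={b,n,w,x}
  B2: in={b,n,w} out={b}
  B3: in={x} out=∅
  B4: in=∅ out=∅
  B5: in={b} out={b}
  B6: in=∅ out=∅
  B7: in={b} out={b}
  B8: in=∅ out=∅
  B9: in=∅ out=∅

Conflict graph:
  b: {n,v,w,x,y}
  n: {b,w,x}
  v: {b}
  w: {b,n,x}
  x: {b,n,w}
  y: {b}

Registers:
  {b,n,w,x} pairwise interfere (4-clique) ⇒ χ ≥ 4
  4-colouring: c0={b}  c1={n,v,y}  c2={w}  c3={x}
  χ = 4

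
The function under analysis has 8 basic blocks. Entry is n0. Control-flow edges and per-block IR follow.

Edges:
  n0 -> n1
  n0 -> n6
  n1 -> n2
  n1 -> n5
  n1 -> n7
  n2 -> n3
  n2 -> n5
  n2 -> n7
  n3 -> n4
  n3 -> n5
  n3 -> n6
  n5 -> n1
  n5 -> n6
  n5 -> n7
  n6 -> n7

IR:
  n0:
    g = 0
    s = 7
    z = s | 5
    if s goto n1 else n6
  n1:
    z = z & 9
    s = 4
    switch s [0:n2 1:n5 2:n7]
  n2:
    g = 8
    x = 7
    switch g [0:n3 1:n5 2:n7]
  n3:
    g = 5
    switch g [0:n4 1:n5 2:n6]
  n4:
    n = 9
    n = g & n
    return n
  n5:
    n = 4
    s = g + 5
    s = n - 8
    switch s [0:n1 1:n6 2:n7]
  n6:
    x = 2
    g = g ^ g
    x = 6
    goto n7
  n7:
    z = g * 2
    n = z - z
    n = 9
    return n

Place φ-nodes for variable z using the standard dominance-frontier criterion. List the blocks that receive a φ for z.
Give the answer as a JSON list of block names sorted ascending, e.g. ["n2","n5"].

Answer: ["n1", "n6", "n7"]

Analysis:
idom tree: n1←n0 n2←n1 n3←n2 n4←n3 n5←n1 n6←n0 n7←n0
Join-block Dom:
  n1: preds {n0,n5}: {n0} ∩ {n0,n1,n5} = {n0}; idom=n0
  n5: preds {n1,n2,n3}: {n0,n1} ∩ {n0,n1,n2} ∩ {n0,n1,n2,n3} = {n0,n1}; idom=n1
  n6: preds {n0,n3,n5}: {n0} ∩ {n0,n1,n2,n3} ∩ {n0,n1,n5} = {n0}; idom=n0
  n7: preds {n1,n2,n5,n6}: {n0,n1} ∩ {n0,n1,n2} ∩ {n0,n1,n5} ∩ {n0,n6} = {n0}; idom=n0

DF walk-up:
  n1←n0: walk · to n0
  n1←n5: walk n5→n1 to n0
  n5←n1: walk · to n1
  n5←n2: walk n2 to n1
  n5←n3: walk n3→n2 to n1
  n6←n0: walk · to n0
  n6←n3: walk n3→n2→n1 to n0
  n6←n5: walk n5→n1 to n0
  n7←n1: walk n1 to n0
  n7←n2: walk n2→n1 to n0
  n7←n5: walk n5→n1 to n0
  n7←n6: walk n6 to n0
  DF(n0)=∅
  DF(n1)={n1,n6,n7}
  DF(n2)={n5,n6,n7}
  DF(n3)={n5,n6}
  DF(n4)=∅
  DF(n5)={n1,n6,n7}
  DF(n6)={n7}
  DF(n7)=∅

φ for z: defs {n0,n1,n7}
  DF⁺ = {n1,n6,n7}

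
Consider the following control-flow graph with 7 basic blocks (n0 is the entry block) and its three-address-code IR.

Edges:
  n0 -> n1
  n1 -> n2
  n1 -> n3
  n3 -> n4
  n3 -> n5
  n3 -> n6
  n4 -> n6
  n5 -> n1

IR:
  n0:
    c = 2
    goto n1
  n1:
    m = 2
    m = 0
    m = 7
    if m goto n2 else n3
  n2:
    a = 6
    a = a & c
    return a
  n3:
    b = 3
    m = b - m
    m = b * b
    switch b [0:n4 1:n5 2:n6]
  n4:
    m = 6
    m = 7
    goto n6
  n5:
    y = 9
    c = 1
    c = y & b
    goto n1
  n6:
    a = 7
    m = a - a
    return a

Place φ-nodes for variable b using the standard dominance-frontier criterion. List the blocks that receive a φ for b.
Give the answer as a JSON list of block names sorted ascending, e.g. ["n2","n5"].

Answer: ["n1"]

Analysis:
idom tree: n1←n0 n2←n1 n3←n1 n4←n3 n5←n3 n6←n3
Join-block Dom:
  n1: preds {n0,n5}: {n0} ∩ {n0,n1,n3,n5} = {n0}; idom=n0
  n6: preds {n3,n4}: {n0,n1,n3} ∩ {n0,n1,n3,n4} = {n0,n1,n3}; idom=n3

Frontier:
  join n1 pred n0: · stop@n0
  join n1 pred n5: n5→n3→n1 stop@n0
  join n6 pred n3: · stop@n3
  join n6 pred n4: n4 stop@n3
  DF(n0)=∅
  DF(n1)={n1}
  DF(n2)=∅
  DF(n3)={n1}
  DF(n4)={n6}
  DF(n5)={n1}
  DF(n6)=∅

φ for b: defs {n3}
  DF⁺ = {n1}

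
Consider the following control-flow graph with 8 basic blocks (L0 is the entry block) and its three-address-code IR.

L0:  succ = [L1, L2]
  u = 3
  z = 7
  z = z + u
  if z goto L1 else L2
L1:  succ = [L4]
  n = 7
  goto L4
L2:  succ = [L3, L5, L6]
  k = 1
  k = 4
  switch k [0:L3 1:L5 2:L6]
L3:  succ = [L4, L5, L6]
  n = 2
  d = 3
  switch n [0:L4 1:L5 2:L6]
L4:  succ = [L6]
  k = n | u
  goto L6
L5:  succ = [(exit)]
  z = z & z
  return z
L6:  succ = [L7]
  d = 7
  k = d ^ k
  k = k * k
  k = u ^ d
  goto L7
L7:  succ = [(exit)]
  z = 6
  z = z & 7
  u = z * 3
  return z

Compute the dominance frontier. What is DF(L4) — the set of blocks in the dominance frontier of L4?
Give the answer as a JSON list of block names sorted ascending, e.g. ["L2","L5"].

Answer: ["L6"]

Derivation:
idom tree: L1←L0 L2←L0 L3←L2 L4←L0 L5←L2 L6←L0 L7←L6
Dom at joins:
  L4: preds {L1,L3}: {L0,L1} ∩ {L0,L2,L3} = {L0}; idom=L0
  L5: preds {L2,L3}: {L0,L2} ∩ {L0,L2,L3} = {L0,L2}; idom=L2
  L6: preds {L2,L3,L4}: {L0,L2} ∩ {L0,L2,L3} ∩ {L0,L4} = {L0}; idom=L0

DF walk-up:
  join L4 pred L1: L1 stop@L0
  join L4 pred L3: L3→L2 stop@L0
  join L5 pred L2: · stop@L2
  join L5 pred L3: L3 stop@L2
  join L6 pred L2: L2 stop@L0
  join L6 pred L3: L3→L2 stop@L0
  join L6 pred L4: L4 stop@L0
  L0 → ∅
  L1 → {L4}
  L2 → {L4,L6}
  L3 → {L4,L5,L6}
  L4 → {L6}
  L5 → ∅
  L6 → ∅
  L7 → ∅

DF(L4) = ["L6"]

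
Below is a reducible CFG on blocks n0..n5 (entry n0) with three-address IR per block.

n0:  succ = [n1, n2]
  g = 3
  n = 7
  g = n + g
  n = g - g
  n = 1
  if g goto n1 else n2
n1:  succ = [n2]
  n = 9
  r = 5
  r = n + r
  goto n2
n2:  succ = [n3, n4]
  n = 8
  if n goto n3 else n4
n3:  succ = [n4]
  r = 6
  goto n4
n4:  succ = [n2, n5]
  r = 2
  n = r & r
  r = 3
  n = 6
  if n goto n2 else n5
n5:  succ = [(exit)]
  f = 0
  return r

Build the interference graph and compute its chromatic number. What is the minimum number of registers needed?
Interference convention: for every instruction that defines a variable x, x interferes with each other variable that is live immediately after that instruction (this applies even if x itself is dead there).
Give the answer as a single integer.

Answer: 2

Working:
Per-block:
  n0: {g,n} / ∅
  n1: {n,r} / ∅
  n2: {n} / ∅
  n3: {r} / ∅
  n4: {n,r} / ∅
  n5: {f} / {r}

Backward fixpoint:
  n0 li=∅ lo=∅
  n1 li=∅ lo=∅
  n2 li=∅ lo=∅
  n3 li=∅ lo=∅
  n4 li=∅ lo={r}
  n5 li={r} lo=∅

Conflict graph:
  f↔{r}
  g↔{n}
  n↔{g,r}
  r↔{f,n}

Colouring:
  lower bound: {f,r} mutually conflict ⇒ χ ≥ 2
  2-colouring: r0={f,n}  r1={g,r}
  χ = 2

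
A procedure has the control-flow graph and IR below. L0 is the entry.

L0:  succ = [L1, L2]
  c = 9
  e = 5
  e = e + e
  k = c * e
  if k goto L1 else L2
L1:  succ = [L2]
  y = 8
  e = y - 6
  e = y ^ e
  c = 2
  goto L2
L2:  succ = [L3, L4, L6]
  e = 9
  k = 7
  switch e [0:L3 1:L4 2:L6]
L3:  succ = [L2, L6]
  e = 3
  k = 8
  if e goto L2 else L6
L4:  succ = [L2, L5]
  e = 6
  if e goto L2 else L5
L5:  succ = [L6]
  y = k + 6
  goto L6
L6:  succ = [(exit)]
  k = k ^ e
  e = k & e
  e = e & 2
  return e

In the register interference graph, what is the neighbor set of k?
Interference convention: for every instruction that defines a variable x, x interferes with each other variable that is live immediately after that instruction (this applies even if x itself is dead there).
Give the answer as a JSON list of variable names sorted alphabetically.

Per-block:
  L0: {c,e,k} / ∅
  L1: {c,e,y} / ∅
  L2: {e,k} / ∅
  L3: {e,k} / ∅
  L4: {e} / ∅
  L5: {y} / {k}
  L6: {e,k} / {e,k}

Live sets:
  L0 li=∅ lo=∅
  L1 li=∅ lo=∅
  L2 li=∅ lo={e,k}
  L3 li=∅ lo={e,k}
  L4 li={k} lo={e,k}
  L5 li={e,k} lo={e,k}
  L6 li={e,k} lo=∅

Interfere edges:
  c — {e}
  e — {c,k,y}
  k — {e,y}
  y — {e,k}

N(k) = ["e", "y"]

Answer: ["e", "y"]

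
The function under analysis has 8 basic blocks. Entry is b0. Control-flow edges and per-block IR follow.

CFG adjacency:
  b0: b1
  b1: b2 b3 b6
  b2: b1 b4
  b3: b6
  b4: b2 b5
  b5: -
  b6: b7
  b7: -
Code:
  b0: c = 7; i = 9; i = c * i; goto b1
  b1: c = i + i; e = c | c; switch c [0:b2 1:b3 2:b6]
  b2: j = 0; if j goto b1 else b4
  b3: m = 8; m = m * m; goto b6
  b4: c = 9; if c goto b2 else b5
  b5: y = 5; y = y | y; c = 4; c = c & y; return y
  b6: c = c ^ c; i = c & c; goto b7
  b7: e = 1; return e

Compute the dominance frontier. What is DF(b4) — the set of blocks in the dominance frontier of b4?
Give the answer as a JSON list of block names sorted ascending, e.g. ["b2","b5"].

idom tree: b1←b0 b2←b1 b3←b1 b4←b2 b5←b4 b6←b1 b7←b6
Join-block Dom:
  b1: preds {b0,b2}: {b0} ∩ {b0,b1,b2} = {b0}; idom=b0
  b2: preds {b1,b4}: {b0,b1} ∩ {b0,b1,b2,b4} = {b0,b1}; idom=b1
  b6: preds {b1,b3}: {b0,b1} ∩ {b0,b1,b3} = {b0,b1}; idom=b1

DF derivation:
  b1←b0: walk · to b0
  b1←b2: walk b2→b1 to b0
  b2←b1: walk · to b1
  b2←b4: walk b4→b2 to b1
  b6←b1: walk · to b1
  b6←b3: walk b3 to b1
  b0: DF=∅
  b1: DF={b1}
  b2: DF={b1,b2}
  b3: DF={b6}
  b4: DF={b2}
  b5: DF=∅
  b6: DF=∅
  b7: DF=∅

DF(b4) = ["b2"]

Answer: ["b2"]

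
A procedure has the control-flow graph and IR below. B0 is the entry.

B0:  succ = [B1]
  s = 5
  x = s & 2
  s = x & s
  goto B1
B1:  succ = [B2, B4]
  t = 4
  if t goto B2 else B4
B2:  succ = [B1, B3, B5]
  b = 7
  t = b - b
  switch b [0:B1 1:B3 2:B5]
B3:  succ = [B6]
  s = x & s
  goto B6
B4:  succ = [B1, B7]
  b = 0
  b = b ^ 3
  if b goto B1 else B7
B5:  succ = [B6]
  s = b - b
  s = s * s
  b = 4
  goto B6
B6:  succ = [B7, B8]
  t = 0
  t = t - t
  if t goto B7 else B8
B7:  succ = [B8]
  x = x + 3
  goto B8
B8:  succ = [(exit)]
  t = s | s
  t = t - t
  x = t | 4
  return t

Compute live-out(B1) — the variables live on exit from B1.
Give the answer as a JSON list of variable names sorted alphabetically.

Answer: ["s", "x"]

Working:
Per-block:
  B0: def={s,x} ue=∅
  B1: def={t} ue=∅
  B2: def={b,t} ue=∅
  B3: def={s} ue={s,x}
  B4: def={b} ue=∅
  B5: def={b,s} ue={b}
  B6: def={t} ue=∅
  B7: def={x} ue={x}
  B8: def={t,x} ue={s}

Live sets:
  live B0: ∅→{s,x}
  live B1: {s,x}→{s,x}
  live B2: {s,x}→{b,s,x}
  live B3: {s,x}→{s,x}
  live B4: {s,x}→{s,x}
  live B5: {b,x}→{s,x}
  live B6: {s,x}→{s,x}
  live B7: {s,x}→{s}
  live B8: {s}→∅

live-out(B1) = ["s", "x"]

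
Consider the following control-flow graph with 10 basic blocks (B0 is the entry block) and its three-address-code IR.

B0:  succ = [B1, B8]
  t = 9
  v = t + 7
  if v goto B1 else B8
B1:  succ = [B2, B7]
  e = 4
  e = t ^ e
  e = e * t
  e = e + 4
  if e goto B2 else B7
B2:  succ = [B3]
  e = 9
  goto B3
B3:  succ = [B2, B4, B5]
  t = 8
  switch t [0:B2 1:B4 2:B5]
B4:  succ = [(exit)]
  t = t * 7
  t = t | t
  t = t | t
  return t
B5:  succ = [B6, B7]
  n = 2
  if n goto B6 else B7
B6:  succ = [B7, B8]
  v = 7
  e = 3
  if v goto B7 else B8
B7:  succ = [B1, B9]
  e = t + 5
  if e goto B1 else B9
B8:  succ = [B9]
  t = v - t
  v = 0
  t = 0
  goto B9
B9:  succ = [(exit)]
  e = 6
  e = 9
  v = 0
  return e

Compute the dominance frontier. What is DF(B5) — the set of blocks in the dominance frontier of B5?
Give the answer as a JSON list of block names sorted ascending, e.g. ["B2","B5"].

idom tree: B1←B0 B2←B1 B3←B2 B4←B3 B5←B3 B6←B5 B7←B1 B8←B0 B9←B0
Join-block Dom:
  B1: preds {B0,B7}: {B0} ∩ {B0,B1,B7} = {B0}; idom=B0
  B2: preds {B1,B3}: {B0,B1} ∩ {B0,B1,B2,B3} = {B0,B1}; idom=B1
  B7: preds {B1,B5,B6}: {B0,B1} ∩ {B0,B1,B2,B3,B5} ∩ {B0,B1,B2,B3,B5,B6} = {B0,B1}; idom=B1
  B8: preds {B0,B6}: {B0} ∩ {B0,B1,B2,B3,B5,B6} = {B0}; idom=B0
  B9: preds {B7,B8}: {B0,B1,B7} ∩ {B0,B8} = {B0}; idom=B0

DF derivation:
  join B1 pred B0: · stop@B0
  join B1 pred B7: B7→B1 stop@B0
  join B2 pred B1: · stop@B1
  join B2 pred B3: B3→B2 stop@B1
  join B7 pred B1: · stop@B1
  join B7 pred B5: B5→B3→B2 stop@B1
  join B7 pred B6: B6→B5→B3→B2 stop@B1
  join B8 pred B0: · stop@B0
  join B8 pred B6: B6→B5→B3→B2→B1 stop@B0
  join B9 pred B7: B7→B1 stop@B0
  join B9 pred B8: B8 stop@B0
  B0 → ∅
  B1 → {B1,B8,B9}
  B2 → {B2,B7,B8}
  B3 → {B2,B7,B8}
  B4 → ∅
  B5 → {B7,B8}
  B6 → {B7,B8}
  B7 → {B1,B9}
  B8 → {B9}
  B9 → ∅

DF(B5) = ["B7", "B8"]

Answer: ["B7", "B8"]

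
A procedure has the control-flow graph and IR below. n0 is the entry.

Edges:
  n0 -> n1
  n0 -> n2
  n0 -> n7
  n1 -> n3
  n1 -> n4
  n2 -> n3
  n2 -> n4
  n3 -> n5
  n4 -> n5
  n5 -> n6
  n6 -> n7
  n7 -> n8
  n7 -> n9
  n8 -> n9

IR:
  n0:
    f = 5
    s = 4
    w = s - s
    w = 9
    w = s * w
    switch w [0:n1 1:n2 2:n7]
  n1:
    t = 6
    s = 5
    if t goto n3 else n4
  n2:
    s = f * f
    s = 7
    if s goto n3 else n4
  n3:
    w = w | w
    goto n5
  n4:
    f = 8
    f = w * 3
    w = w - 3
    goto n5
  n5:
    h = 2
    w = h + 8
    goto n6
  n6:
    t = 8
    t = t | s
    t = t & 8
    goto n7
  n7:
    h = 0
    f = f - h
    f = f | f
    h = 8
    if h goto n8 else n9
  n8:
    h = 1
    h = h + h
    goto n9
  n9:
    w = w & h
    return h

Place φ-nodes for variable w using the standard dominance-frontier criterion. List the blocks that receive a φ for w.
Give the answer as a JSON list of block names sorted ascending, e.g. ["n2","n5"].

idom tree: n1←n0 n2←n0 n3←n0 n4←n0 n5←n0 n6←n5 n7←n0 n8←n7 n9←n7
Dom at joins:
  n3: preds {n1,n2}: {n0,n1} ∩ {n0,n2} = {n0}; idom=n0
  n4: preds {n1,n2}: {n0,n1} ∩ {n0,n2} = {n0}; idom=n0
  n5: preds {n3,n4}: {n0,n3} ∩ {n0,n4} = {n0}; idom=n0
  n7: preds {n0,n6}: {n0} ∩ {n0,n5,n6} = {n0}; idom=n0
  n9: preds {n7,n8}: {n0,n7} ∩ {n0,n7,n8} = {n0,n7}; idom=n7

DF derivation:
  join n3 pred n1: n1 stop@n0
  join n3 pred n2: n2 stop@n0
  join n4 pred n1: n1 stop@n0
  join n4 pred n2: n2 stop@n0
  join n5 pred n3: n3 stop@n0
  join n5 pred n4: n4 stop@n0
  join n7 pred n0: · stop@n0
  join n7 pred n6: n6→n5 stop@n0
  join n9 pred n7: · stop@n7
  join n9 pred n8: n8 stop@n7
  DF(n0)=∅
  DF(n1)={n3,n4}
  DF(n2)={n3,n4}
  DF(n3)={n5}
  DF(n4)={n5}
  DF(n5)={n7}
  DF(n6)={n7}
  DF(n7)=∅
  DF(n8)={n9}
  DF(n9)=∅

φ for w: defs {n0,n3,n4,n5,n9}
  DF⁺ = {n5,n7}

Answer: ["n5", "n7"]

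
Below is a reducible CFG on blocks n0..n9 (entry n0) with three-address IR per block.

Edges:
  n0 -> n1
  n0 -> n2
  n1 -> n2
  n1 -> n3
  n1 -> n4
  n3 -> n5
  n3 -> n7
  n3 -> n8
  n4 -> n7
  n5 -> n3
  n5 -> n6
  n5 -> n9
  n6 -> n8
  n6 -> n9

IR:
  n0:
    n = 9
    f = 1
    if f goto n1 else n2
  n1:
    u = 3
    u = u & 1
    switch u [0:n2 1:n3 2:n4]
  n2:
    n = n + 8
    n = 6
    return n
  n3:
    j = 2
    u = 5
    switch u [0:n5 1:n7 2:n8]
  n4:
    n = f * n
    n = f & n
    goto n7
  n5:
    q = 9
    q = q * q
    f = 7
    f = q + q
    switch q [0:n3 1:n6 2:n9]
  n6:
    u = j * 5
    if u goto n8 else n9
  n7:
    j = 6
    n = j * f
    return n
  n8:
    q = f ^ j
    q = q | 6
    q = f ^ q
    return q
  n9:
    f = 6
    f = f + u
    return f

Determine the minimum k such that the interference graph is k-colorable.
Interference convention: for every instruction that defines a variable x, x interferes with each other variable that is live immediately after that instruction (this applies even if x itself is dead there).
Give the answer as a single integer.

Per-block:
  n0: {f,n} / ∅
  n1: {u} / ∅
  n2: {n} / {n}
  n3: {j,u} / ∅
  n4: {n} / {f,n}
  n5: {f,q} / ∅
  n6: {u} / {j}
  n7: {j,n} / {f}
  n8: {q} / {f,j}
  n9: {f} / {u}

Live sets:
  n0: in=∅ out={f,n}
  n1: in={f,n} out={f,n}
  n2: in={n} out=∅
  n3: in={f} out={f,j,u}
  n4: in={f,n} out={f}
  n5: in={j,u} out={f,j,u}
  n6: in={f,j} out={f,j,u}
  n7: in={f} out=∅
  n8: in={f,j} out=∅
  n9: in={u} out=∅

Conflict graph:
  f: {j,n,q,u}
  j: {f,q,u}
  n: {f,u}
  q: {f,j,u}
  u: {f,j,n,q}

Colouring:
  {f,j,q,u} pairwise interfere (4-clique) ⇒ χ ≥ 4
  4-colouring: r0={f}  r1={u}  r2={j,n}  r3={q}
  χ = 4

Answer: 4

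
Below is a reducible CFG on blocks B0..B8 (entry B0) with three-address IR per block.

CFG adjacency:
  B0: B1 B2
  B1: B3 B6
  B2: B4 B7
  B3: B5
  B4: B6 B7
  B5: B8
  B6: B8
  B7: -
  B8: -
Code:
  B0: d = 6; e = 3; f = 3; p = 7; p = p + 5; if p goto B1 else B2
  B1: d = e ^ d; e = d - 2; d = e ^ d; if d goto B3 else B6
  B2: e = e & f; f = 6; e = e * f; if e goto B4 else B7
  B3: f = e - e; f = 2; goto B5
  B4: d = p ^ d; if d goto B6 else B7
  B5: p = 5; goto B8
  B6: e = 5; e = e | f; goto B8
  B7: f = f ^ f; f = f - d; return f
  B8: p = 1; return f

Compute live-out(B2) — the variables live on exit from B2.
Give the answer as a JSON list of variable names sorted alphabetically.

Answer: ["d", "f", "p"]

Analysis:
Per-block:
  B0: {d,e,f,p} / ∅
  B1: {d,e} / {d,e}
  B2: {e,f} / {e,f}
  B3: {f} / {e}
  B4: {d} / {d,p}
  B5: {p} / ∅
  B6: {e} / {f}
  B7: {f} / {d,f}
  B8: {p} / {f}

Liveness:
  B0 li=∅ lo={d,e,f,p}
  B1 li={d,e,f} lo={e,f}
  B2 li={d,e,f,p} lo={d,f,p}
  B3 li={e} lo={f}
  B4 li={d,f,p} lo={d,f}
  B5 li={f} lo={f}
  B6 li={f} lo={f}
  B7 li={d,f} lo=∅
  B8 li={f} lo=∅

live-out(B2) = ["d", "f", "p"]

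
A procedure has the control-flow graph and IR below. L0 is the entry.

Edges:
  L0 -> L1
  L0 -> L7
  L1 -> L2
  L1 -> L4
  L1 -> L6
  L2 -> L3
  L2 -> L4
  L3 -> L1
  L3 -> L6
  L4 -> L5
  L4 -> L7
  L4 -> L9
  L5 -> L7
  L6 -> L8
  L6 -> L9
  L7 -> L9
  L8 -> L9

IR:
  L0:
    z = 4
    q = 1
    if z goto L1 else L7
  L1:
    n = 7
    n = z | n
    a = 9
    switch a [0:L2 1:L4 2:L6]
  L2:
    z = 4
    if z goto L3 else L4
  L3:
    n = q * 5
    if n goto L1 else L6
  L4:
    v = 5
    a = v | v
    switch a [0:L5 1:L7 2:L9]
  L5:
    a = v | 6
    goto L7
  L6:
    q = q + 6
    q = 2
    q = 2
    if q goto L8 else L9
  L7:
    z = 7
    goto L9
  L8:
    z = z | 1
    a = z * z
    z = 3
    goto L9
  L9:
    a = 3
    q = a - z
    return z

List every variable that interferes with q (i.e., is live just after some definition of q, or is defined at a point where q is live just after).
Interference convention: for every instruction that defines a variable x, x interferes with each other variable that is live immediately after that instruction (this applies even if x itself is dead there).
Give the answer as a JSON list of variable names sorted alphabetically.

Per-block:
  L0 def {q,z} use ∅
  L1 def {a,n} use {z}
  L2 def {z} use ∅
  L3 def {n} use {q}
  L4 def {a,v} use ∅
  L5 def {a} use {v}
  L6 def {q} use {q}
  L7 def {z} use ∅
  L8 def {a,z} use {z}
  L9 def {a,q} use {z}

Live sets:
  L0 li=∅ lo={q,z}
  L1 li={q,z} lo={q,z}
  L2 li={q} lo={q,z}
  L3 li={q,z} lo={q,z}
  L4 li={z} lo={v,z}
  L5 li={v} lo=∅
  L6 li={q,z} lo={z}
  L7 li=∅ lo={z}
  L8 li={z} lo={z}
  L9 li={z} lo=∅

Interference:
  a↔{q,v,z}
  n↔{q,z}
  q↔{a,n,z}
  v↔{a,z}
  z↔{a,n,q,v}

N(q) = ["a", "n", "z"]

Answer: ["a", "n", "z"]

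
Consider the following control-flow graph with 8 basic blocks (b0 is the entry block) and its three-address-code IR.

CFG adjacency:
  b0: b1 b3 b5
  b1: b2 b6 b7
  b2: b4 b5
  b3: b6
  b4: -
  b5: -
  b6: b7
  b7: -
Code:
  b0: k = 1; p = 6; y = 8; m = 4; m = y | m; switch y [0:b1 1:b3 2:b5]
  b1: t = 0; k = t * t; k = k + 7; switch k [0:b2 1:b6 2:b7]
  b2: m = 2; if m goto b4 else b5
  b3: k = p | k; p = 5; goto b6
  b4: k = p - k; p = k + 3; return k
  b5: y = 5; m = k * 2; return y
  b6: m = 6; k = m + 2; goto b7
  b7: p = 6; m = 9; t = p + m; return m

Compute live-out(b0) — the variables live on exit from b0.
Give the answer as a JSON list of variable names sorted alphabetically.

Answer: ["k", "p"]

Derivation:
def/use:
  b0 def {k,m,p,y} use ∅
  b1 def {k,t} use ∅
  b2 def {m} use ∅
  b3 def {k,p} use {k,p}
  b4 def {k,p} use {k,p}
  b5 def {m,y} use {k}
  b6 def {k,m} use ∅
  b7 def {m,p,t} use ∅

Live sets:
  live b0: ∅→{k,p}
  live b1: {p}→{k,p}
  live b2: {k,p}→{k,p}
  live b3: {k,p}→∅
  live b4: {k,p}→∅
  live b5: {k}→∅
  live b6: ∅→∅
  live b7: ∅→∅

live-out(b0) = ["k", "p"]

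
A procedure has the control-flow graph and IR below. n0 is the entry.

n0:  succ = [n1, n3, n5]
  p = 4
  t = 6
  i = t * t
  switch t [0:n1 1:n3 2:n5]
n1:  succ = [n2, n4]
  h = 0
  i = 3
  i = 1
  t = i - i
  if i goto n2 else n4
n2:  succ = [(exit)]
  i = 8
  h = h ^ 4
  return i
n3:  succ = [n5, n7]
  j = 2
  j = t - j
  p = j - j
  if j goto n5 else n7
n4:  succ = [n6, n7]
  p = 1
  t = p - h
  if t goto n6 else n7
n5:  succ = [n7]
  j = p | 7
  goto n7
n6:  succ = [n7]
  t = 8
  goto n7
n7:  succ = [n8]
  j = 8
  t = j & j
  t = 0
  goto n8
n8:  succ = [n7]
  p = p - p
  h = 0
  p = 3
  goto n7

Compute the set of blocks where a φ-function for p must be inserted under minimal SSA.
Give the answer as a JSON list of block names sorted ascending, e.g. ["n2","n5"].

Answer: ["n5", "n7"]

Working:
idom tree: n1←n0 n2←n1 n3←n0 n4←n1 n5←n0 n6←n4 n7←n0 n8←n7
Dom at joins:
  n5: preds {n0,n3}: {n0} ∩ {n0,n3} = {n0}; idom=n0
  n7: preds {n3,n4,n5,n6,n8}: {n0,n3} ∩ {n0,n1,n4} ∩ {n0,n5} ∩ {n0,n1,n4,n6} ∩ {n0,n7,n8} = {n0}; idom=n0

DF derivation:
  n5←n0: walk · to n0
  n5←n3: walk n3 to n0
  n7←n3: walk n3 to n0
  n7←n4: walk n4→n1 to n0
  n7←n5: walk n5 to n0
  n7←n6: walk n6→n4→n1 to n0
  n7←n8: walk n8→n7 to n0
  n0: DF=∅
  n1: DF={n7}
  n2: DF=∅
  n3: DF={n5,n7}
  n4: DF={n7}
  n5: DF={n7}
  n6: DF={n7}
  n7: DF={n7}
  n8: DF={n7}

φ for p: defs {n0,n3,n4,n8}
  DF⁺ = {n5,n7}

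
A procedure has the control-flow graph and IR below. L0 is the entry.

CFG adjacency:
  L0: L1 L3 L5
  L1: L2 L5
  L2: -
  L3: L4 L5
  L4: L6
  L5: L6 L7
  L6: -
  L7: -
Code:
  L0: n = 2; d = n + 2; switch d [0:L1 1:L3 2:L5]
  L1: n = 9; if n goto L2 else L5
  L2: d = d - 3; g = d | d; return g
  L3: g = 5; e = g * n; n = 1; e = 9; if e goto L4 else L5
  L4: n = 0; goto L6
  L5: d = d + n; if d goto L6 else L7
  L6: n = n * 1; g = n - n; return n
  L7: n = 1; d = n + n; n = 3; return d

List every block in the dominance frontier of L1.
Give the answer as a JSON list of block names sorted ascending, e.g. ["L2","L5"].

Answer: ["L5"]

Working:
idom tree: L1←L0 L2←L1 L3←L0 L4←L3 L5←L0 L6←L0 L7←L5
Dom at joins:
  L5: preds {L0,L1,L3}: {L0} ∩ {L0,L1} ∩ {L0,L3} = {L0}; idom=L0
  L6: preds {L4,L5}: {L0,L3,L4} ∩ {L0,L5} = {L0}; idom=L0

DF derivation:
  L5←L0: walk · to L0
  L5←L1: walk L1 to L0
  L5←L3: walk L3 to L0
  L6←L4: walk L4→L3 to L0
  L6←L5: walk L5 to L0
  DF(L0)=∅
  DF(L1)={L5}
  DF(L2)=∅
  DF(L3)={L5,L6}
  DF(L4)={L6}
  DF(L5)={L6}
  DF(L6)=∅
  DF(L7)=∅

DF(L1) = ["L5"]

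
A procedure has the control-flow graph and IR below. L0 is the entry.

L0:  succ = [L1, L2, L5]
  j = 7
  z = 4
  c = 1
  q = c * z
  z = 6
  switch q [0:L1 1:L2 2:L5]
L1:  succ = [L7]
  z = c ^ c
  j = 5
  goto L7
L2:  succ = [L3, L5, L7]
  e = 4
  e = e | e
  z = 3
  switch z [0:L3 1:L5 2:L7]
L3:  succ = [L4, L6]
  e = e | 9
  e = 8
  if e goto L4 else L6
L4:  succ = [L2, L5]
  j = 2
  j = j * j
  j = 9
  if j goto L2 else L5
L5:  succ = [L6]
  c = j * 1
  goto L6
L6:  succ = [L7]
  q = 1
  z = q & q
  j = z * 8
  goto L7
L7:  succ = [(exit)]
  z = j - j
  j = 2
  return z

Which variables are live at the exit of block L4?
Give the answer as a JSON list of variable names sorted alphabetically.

Answer: ["j"]

Analysis:
Block summaries:
  L0 def {c,j,q,z} use ∅
  L1 def {j,z} use {c}
  L2 def {e,z} use ∅
  L3 def {e} use {e}
  L4 def {j} use ∅
  L5 def {c} use {j}
  L6 def {j,q,z} use ∅
  L7 def {j,z} use {j}

Backward fixpoint:
  live L0: ∅→{c,j}
  live L1: {c}→{j}
  live L2: {j}→{e,j}
  live L3: {e}→∅
  live L4: ∅→{j}
  live L5: {j}→∅
  live L6: ∅→{j}
  live L7: {j}→∅

live-out(L4) = ["j"]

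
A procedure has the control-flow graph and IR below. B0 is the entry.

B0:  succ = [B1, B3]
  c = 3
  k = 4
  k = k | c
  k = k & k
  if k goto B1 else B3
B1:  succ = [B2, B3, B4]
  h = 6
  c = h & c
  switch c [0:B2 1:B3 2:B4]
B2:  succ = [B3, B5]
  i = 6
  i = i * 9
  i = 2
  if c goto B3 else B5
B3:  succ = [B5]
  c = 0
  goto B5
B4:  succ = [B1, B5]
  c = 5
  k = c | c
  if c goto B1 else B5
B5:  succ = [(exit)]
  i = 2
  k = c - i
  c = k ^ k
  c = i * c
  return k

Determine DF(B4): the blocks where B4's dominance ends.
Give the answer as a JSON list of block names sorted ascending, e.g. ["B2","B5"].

Answer: ["B1", "B5"]

Analysis:
idom tree: B1←B0 B2←B1 B3←B0 B4←B1 B5←B0
Join-block Dom:
  B1: preds {B0,B4}: {B0} ∩ {B0,B1,B4} = {B0}; idom=B0
  B3: preds {B0,B1,B2}: {B0} ∩ {B0,B1} ∩ {B0,B1,B2} = {B0}; idom=B0
  B5: preds {B2,B3,B4}: {B0,B1,B2} ∩ {B0,B3} ∩ {B0,B1,B4} = {B0}; idom=B0

DF walk-up:
  B1←B0: walk · to B0
  B1←B4: walk B4→B1 to B0
  B3←B0: walk · to B0
  B3←B1: walk B1 to B0
  B3←B2: walk B2→B1 to B0
  B5←B2: walk B2→B1 to B0
  B5←B3: walk B3 to B0
  B5←B4: walk B4→B1 to B0
  B0 → ∅
  B1 → {B1,B3,B5}
  B2 → {B3,B5}
  B3 → {B5}
  B4 → {B1,B5}
  B5 → ∅

DF(B4) = ["B1", "B5"]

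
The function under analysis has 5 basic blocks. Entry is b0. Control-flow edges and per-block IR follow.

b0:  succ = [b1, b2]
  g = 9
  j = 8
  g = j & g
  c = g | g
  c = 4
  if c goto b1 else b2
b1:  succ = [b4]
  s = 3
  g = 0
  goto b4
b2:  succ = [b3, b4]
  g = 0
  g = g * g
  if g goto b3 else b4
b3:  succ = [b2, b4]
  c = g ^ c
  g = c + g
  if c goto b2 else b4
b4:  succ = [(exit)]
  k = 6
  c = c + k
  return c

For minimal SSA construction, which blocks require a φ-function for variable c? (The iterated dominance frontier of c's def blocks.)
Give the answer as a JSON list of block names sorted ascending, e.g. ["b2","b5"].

idom tree: b1←b0 b2←b0 b3←b2 b4←b0
Dom∩ at merges:
  b2: preds {b0,b3}: {b0} ∩ {b0,b2,b3} = {b0}; idom=b0
  b4: preds {b1,b2,b3}: {b0,b1} ∩ {b0,b2} ∩ {b0,b2,b3} = {b0}; idom=b0

DF walk-up:
  join b2 pred b0: · stop@b0
  join b2 pred b3: b3→b2 stop@b0
  join b4 pred b1: b1 stop@b0
  join b4 pred b2: b2 stop@b0
  join b4 pred b3: b3→b2 stop@b0
  b0: DF=∅
  b1: DF={b4}
  b2: DF={b2,b4}
  b3: DF={b2,b4}
  b4: DF=∅

φ for c: defs {b0,b3,b4}
  DF⁺ = {b2,b4}

Answer: ["b2", "b4"]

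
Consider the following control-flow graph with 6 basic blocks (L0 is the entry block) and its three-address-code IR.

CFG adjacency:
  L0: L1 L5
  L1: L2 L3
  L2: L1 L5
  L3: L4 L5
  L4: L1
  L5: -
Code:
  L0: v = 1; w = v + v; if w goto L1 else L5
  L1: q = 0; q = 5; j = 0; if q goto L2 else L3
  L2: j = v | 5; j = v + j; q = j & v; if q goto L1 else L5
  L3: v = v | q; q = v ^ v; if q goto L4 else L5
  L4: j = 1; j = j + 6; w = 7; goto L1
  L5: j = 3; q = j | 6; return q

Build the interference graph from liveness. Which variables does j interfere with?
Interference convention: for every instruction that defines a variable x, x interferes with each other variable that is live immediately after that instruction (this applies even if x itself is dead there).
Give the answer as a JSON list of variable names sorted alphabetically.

Answer: ["q", "v"]

Analysis:
Per-block:
  L0 def {v,w} use ∅
  L1 def {j,q} use ∅
  L2 def {j,q} use {v}
  L3 def {q,v} use {q,v}
  L4 def {j,w} use ∅
  L5 def {j,q} use ∅

Liveness:
  L0: in=∅ out={v}
  L1: in={v} out={q,v}
  L2: in={v} out={v}
  L3: in={q,v} out={v}
  L4: in={v} out={v}
  L5: in=∅ out=∅

Interference:
  j: {q,v}
  q: {j,v}
  v: {j,q,w}
  w: {v}

N(j) = ["q", "v"]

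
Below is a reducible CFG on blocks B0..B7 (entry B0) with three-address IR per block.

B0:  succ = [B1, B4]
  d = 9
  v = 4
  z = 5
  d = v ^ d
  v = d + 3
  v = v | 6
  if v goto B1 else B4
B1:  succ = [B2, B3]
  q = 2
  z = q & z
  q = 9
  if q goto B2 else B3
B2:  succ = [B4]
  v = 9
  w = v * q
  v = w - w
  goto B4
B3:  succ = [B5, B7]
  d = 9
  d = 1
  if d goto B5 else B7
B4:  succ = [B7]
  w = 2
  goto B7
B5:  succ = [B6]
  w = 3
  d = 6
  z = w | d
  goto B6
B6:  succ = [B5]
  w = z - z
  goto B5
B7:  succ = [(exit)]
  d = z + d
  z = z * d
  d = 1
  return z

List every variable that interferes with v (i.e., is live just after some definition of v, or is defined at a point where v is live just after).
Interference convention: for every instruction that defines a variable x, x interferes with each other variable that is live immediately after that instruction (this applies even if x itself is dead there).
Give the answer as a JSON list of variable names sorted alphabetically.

def/use:
  B0: def={d,v,z} ue=∅
  B1: def={q,z} ue={z}
  B2: def={v,w} ue={q}
  B3: def={d} ue=∅
  B4: def={w} ue=∅
  B5: def={d,w,z} ue=∅
  B6: def={w} ue={z}
  B7: def={d,z} ue={d,z}

Liveness:
  live B0: ∅→{d,z}
  live B1: {d,z}→{d,q,z}
  live B2: {d,q,z}→{d,z}
  live B3: {z}→{d,z}
  live B4: {d,z}→{d,z}
  live B5: ∅→{z}
  live B6: {z}→∅
  live B7: {d,z}→∅

Interfere edges:
  d: {q,v,w,z}
  q: {d,v,z}
  v: {d,q,z}
  w: {d,z}
  z: {d,q,v,w}

N(v) = ["d", "q", "z"]

Answer: ["d", "q", "z"]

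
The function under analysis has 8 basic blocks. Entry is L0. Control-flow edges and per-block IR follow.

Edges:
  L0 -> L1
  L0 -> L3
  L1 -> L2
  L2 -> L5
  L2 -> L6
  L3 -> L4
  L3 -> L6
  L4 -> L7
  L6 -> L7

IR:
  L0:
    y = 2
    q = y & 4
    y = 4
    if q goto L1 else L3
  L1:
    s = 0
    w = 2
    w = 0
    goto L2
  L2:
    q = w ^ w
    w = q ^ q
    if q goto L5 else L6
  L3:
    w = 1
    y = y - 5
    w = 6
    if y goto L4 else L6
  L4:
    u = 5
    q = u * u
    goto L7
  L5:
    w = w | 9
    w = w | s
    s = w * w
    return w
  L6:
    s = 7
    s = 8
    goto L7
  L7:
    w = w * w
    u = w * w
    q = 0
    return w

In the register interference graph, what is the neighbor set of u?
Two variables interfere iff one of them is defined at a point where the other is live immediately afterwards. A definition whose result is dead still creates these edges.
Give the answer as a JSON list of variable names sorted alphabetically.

Answer: ["w"]

Working:
def/use:
  L0 def {q,y} use ∅
  L1 def {s,w} use ∅
  L2 def {q,w} use {w}
  L3 def {w,y} use {y}
  L4 def {q,u} use ∅
  L5 def {s,w} use {s,w}
  L6 def {s} use ∅
  L7 def {q,u,w} use {w}

Live sets:
  L0 li=∅ lo={y}
  L1 li=∅ lo={s,w}
  L2 li={s,w} lo={s,w}
  L3 li={y} lo={w}
  L4 li={w} lo={w}
  L5 li={s,w} lo=∅
  L6 li={w} lo={w}
  L7 li={w} lo=∅

Conflict graph:
  q: {s,w,y}
  s: {q,w}
  u: {w}
  w: {q,s,u,y}
  y: {q,w}

N(u) = ["w"]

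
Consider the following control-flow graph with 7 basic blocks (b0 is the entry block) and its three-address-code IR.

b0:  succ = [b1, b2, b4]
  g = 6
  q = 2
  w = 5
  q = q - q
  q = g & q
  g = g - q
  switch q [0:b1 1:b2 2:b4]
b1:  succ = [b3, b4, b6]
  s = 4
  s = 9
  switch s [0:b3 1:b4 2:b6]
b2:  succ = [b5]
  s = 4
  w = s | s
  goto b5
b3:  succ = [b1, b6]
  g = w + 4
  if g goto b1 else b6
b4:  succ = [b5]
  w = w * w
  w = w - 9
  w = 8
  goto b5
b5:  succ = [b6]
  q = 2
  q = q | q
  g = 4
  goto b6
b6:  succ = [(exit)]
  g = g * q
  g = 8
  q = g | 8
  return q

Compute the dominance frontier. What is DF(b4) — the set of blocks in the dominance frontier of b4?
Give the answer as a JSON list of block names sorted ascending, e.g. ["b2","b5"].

Answer: ["b5"]

Analysis:
idom tree: b1←b0 b2←b0 b3←b1 b4←b0 b5←b0 b6←b0
Join-block Dom:
  b1: preds {b0,b3}: {b0} ∩ {b0,b1,b3} = {b0}; idom=b0
  b4: preds {b0,b1}: {b0} ∩ {b0,b1} = {b0}; idom=b0
  b5: preds {b2,b4}: {b0,b2} ∩ {b0,b4} = {b0}; idom=b0
  b6: preds {b1,b3,b5}: {b0,b1} ∩ {b0,b1,b3} ∩ {b0,b5} = {b0}; idom=b0

DF walk-up:
  b1←b0: walk · to b0
  b1←b3: walk b3→b1 to b0
  b4←b0: walk · to b0
  b4←b1: walk b1 to b0
  b5←b2: walk b2 to b0
  b5←b4: walk b4 to b0
  b6←b1: walk b1 to b0
  b6←b3: walk b3→b1 to b0
  b6←b5: walk b5 to b0
  b0 → ∅
  b1 → {b1,b4,b6}
  b2 → {b5}
  b3 → {b1,b6}
  b4 → {b5}
  b5 → {b6}
  b6 → ∅

DF(b4) = ["b5"]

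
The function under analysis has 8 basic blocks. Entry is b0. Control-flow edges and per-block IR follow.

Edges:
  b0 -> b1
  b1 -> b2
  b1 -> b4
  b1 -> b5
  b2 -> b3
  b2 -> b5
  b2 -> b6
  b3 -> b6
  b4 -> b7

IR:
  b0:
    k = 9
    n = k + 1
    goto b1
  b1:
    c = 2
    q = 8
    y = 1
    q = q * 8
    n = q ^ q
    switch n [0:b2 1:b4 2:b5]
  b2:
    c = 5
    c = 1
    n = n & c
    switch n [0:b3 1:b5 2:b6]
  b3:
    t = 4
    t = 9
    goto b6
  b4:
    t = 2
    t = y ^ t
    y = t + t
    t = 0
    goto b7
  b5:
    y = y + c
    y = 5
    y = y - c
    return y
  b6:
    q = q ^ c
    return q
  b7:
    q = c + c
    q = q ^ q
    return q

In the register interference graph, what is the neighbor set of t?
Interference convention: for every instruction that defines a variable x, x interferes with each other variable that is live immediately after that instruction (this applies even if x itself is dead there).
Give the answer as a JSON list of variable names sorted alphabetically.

Answer: ["c", "q", "y"]

Derivation:
def/use:
  b0: {k,n} / ∅
  b1: {c,n,q,y} / ∅
  b2: {c,n} / {n}
  b3: {t} / ∅
  b4: {t,y} / {y}
  b5: {y} / {c,y}
  b6: {q} / {c,q}
  b7: {q} / {c}

Live sets:
  live b0: ∅→∅
  live b1: ∅→{c,n,q,y}
  live b2: {n,q,y}→{c,q,y}
  live b3: {c,q}→{c,q}
  live b4: {c,y}→{c}
  live b5: {c,y}→∅
  live b6: {c,q}→∅
  live b7: {c}→∅

Conflict graph:
  c — {n,q,t,y}
  k — ∅
  n — {c,q,y}
  q — {c,n,t,y}
  t — {c,q,y}
  y — {c,n,q,t}

N(t) = ["c", "q", "y"]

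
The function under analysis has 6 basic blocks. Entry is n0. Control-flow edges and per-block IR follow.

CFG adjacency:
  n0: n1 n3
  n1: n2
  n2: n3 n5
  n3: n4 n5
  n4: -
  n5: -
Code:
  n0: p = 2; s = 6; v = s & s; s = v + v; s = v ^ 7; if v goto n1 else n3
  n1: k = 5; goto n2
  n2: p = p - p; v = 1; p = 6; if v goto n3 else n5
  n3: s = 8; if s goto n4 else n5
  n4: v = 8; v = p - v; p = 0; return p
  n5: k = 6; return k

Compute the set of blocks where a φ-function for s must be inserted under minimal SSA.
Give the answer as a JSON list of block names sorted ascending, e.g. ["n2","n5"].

Answer: ["n5"]

Derivation:
idom tree: n1←n0 n2←n1 n3←n0 n4←n3 n5←n0
Join-block Dom:
  n3: preds {n0,n2}: {n0} ∩ {n0,n1,n2} = {n0}; idom=n0
  n5: preds {n2,n3}: {n0,n1,n2} ∩ {n0,n3} = {n0}; idom=n0

DF walk-up:
  n3←n0: walk · to n0
  n3←n2: walk n2→n1 to n0
  n5←n2: walk n2→n1 to n0
  n5←n3: walk n3 to n0
  n0: DF=∅
  n1: DF={n3,n5}
  n2: DF={n3,n5}
  n3: DF={n5}
  n4: DF=∅
  n5: DF=∅

φ for s: defs {n0,n3}
  DF⁺ = {n5}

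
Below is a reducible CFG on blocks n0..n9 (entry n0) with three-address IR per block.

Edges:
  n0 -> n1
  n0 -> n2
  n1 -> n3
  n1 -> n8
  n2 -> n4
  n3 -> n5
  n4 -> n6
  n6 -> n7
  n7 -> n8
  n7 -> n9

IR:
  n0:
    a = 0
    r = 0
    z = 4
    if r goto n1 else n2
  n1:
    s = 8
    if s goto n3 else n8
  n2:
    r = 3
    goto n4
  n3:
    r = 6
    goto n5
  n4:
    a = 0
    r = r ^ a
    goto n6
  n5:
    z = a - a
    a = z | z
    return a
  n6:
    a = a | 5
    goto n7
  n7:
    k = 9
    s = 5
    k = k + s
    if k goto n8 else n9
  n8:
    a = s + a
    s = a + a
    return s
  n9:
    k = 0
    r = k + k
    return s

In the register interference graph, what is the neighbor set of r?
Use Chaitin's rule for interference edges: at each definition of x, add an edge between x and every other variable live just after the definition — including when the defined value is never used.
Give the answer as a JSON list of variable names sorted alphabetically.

Block summaries:
  n0: {a,r,z} / ∅
  n1: {s} / ∅
  n2: {r} / ∅
  n3: {r} / ∅
  n4: {a,r} / {r}
  n5: {a,z} / {a}
  n6: {a} / {a}
  n7: {k,s} / ∅
  n8: {a,s} / {a,s}
  n9: {k,r} / {s}

Liveness:
  n0: in=∅ out={a}
  n1: in={a} out={a,s}
  n2: in=∅ out={r}
  n3: in={a} out={a}
  n4: in={r} out={a}
  n5: in={a} out=∅
  n6: in={a} out={a}
  n7: in={a} out={a,s}
  n8: in={a,s} out=∅
  n9: in={s} out=∅

Interfere edges:
  a — {k,r,s,z}
  k — {a,s}
  r — {a,s,z}
  s — {a,k,r}
  z — {a,r}

N(r) = ["a", "s", "z"]

Answer: ["a", "s", "z"]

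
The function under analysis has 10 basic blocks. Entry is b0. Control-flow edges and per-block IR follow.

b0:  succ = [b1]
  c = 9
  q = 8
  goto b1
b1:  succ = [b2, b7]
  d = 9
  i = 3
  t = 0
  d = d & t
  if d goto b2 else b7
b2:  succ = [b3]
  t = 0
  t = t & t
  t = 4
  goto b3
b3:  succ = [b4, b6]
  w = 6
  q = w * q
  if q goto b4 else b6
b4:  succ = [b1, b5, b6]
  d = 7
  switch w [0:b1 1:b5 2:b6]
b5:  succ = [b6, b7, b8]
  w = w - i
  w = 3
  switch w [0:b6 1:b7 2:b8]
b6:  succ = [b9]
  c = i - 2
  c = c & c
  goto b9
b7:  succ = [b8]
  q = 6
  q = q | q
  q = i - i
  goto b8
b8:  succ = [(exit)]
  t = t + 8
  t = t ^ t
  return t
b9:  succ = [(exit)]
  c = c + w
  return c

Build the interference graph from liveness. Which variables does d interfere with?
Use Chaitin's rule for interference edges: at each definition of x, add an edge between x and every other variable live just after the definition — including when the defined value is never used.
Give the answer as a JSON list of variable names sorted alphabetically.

def/use:
  b0: def={c,q} ue=∅
  b1: def={d,i,t} ue=∅
  b2: def={t} ue=∅
  b3: def={q,w} ue={q}
  b4: def={d} ue={w}
  b5: def={w} ue={i,w}
  b6: def={c} ue={i}
  b7: def={q} ue={i}
  b8: def={t} ue={t}
  b9: def={c} ue={c,w}

Backward fixpoint:
  live b0: ∅→{q}
  live b1: {q}→{i,q,t}
  live b2: {i,q}→{i,q,t}
  live b3: {i,q,t}→{i,q,t,w}
  live b4: {i,q,t,w}→{i,q,t,w}
  live b5: {i,t,w}→{i,t,w}
  live b6: {i,w}→{c,w}
  live b7: {i,t}→{t}
  live b8: {t}→∅
  live b9: {c,w}→∅

Interfere edges:
  c — {w}
  d — {i,q,t,w}
  i — {d,q,t,w}
  q — {d,i,t,w}
  t — {d,i,q,w}
  w — {c,d,i,q,t}

N(d) = ["i", "q", "t", "w"]

Answer: ["i", "q", "t", "w"]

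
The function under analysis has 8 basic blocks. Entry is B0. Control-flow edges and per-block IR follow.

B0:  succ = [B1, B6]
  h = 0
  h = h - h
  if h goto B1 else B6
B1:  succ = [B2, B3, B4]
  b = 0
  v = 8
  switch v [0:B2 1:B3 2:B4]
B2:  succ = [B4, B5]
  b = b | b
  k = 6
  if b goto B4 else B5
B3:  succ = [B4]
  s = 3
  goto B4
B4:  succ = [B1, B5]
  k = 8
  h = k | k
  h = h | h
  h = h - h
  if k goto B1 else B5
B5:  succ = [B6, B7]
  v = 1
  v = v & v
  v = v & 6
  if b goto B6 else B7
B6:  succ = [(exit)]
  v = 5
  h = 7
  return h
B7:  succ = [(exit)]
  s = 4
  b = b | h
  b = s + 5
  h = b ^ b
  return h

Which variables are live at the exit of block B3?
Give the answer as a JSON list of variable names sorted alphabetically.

def/use:
  B0: def={h} ue=∅
  B1: def={b,v} ue=∅
  B2: def={b,k} ue={b}
  B3: def={s} ue=∅
  B4: def={h,k} ue=∅
  B5: def={v} ue={b}
  B6: def={h,v} ue=∅
  B7: def={b,h,s} ue={b,h}

Liveness:
  live B0: ∅→{h}
  live B1: {h}→{b,h}
  live B2: {b,h}→{b,h}
  live B3: {b}→{b}
  live B4: {b}→{b,h}
  live B5: {b,h}→{b,h}
  live B6: ∅→∅
  live B7: {b,h}→∅

live-out(B3) = ["b"]

Answer: ["b"]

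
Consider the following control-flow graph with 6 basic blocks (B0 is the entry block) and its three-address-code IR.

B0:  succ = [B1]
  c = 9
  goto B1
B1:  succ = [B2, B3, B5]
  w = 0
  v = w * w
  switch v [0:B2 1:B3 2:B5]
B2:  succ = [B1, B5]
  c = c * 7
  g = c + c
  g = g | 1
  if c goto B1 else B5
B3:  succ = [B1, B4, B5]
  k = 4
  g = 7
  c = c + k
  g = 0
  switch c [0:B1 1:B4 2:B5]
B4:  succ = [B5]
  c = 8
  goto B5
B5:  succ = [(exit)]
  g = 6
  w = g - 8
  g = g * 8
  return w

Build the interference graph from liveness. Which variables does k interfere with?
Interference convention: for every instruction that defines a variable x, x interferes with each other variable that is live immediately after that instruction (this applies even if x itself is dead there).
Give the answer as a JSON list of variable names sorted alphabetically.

Answer: ["c", "g"]

Analysis:
def/use:
  B0: def={c} ue=∅
  B1: def={v,w} ue=∅
  B2: def={c,g} ue={c}
  B3: def={c,g,k} ue={c}
  B4: def={c} ue=∅
  B5: def={g,w} ue=∅

Backward fixpoint:
  live B0: ∅→{c}
  live B1: {c}→{c}
  live B2: {c}→{c}
  live B3: {c}→{c}
  live B4: ∅→∅
  live B5: ∅→∅

Interfere edges:
  c: {g,k,v,w}
  g: {c,k,w}
  k: {c,g}
  v: {c}
  w: {c,g}

N(k) = ["c", "g"]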